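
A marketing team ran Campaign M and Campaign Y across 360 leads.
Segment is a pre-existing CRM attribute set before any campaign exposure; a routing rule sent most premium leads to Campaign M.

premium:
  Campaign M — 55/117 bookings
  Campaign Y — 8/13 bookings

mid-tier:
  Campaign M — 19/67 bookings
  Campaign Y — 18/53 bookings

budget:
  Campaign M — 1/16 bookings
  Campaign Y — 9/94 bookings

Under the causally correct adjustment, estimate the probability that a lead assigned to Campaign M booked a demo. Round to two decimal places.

0.28

The stratified and pooled comparisons disagree (Campaign Y wins within each customer segment; Campaign M wins overall), so the answer turns on the causal role of customer segment.
The imbalance in customer segment arose from how leads were allocated, not from anything the campaign did; and customer segment independently affects the outcome. The pooled gap is confounded — condition on customer segment.
Standardising Campaign M to the population customer segment mix: 0.361·55/117 + 0.333·19/67 + 0.306·1/16 = 0.283.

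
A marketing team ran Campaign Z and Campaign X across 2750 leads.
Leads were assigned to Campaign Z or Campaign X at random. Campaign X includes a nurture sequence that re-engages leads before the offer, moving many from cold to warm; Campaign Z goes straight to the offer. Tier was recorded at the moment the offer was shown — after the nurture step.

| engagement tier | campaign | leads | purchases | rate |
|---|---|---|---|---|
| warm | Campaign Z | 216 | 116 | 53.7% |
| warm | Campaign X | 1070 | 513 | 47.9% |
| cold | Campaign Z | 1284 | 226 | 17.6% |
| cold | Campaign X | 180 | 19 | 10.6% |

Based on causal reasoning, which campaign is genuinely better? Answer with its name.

Campaign X

The engagement tier-specific comparison favours Campaign Z throughout, but the pooled figures favour Campaign X. The question is whether to condition on engagement tier.
Engagement tier is downstream of the campaign. One should not condition on a consequence of treatment, so the overall rates are the right comparison.
Pooled: Campaign Z 22.8% vs Campaign X 42.6%; Campaign X is higher overall.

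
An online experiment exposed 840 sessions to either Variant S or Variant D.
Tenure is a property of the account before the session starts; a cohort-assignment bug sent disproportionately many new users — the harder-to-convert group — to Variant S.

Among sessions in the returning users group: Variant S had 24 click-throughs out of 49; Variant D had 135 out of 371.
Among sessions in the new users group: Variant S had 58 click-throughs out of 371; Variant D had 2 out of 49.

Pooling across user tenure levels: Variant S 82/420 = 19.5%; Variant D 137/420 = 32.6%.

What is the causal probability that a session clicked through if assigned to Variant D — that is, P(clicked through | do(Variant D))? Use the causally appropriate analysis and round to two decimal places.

0.20

The imbalance in user tenure arose from how sessions were allocated, not from anything the variant did; and user tenure independently affects the outcome. The pooled gap is confounded — condition on user tenure.
Standardising Variant D to the population user tenure mix: 0.500·135/371 + 0.500·2/49 = 0.202.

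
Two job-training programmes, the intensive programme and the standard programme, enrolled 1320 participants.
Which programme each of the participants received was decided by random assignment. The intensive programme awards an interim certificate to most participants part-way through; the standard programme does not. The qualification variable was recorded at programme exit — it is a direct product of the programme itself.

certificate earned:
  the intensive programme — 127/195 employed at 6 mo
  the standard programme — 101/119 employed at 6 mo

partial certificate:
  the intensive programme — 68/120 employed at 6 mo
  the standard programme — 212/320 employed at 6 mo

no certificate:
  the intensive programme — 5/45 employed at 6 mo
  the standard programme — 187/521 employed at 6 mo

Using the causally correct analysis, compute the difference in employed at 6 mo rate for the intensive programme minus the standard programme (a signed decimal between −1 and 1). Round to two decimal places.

+0.03

the standard programme is higher inside every qualification attained during the programme stratum but the intensive programme is higher in aggregate. Whether to stratify depends on how qualification attained during the programme relates to the programme.
Qualification attained during the programme is downstream of the programme. One should not condition on a consequence of treatment, so the overall rates are the right comparison.
The causal difference is the pooled difference: 0.556 − 0.521 = +0.035.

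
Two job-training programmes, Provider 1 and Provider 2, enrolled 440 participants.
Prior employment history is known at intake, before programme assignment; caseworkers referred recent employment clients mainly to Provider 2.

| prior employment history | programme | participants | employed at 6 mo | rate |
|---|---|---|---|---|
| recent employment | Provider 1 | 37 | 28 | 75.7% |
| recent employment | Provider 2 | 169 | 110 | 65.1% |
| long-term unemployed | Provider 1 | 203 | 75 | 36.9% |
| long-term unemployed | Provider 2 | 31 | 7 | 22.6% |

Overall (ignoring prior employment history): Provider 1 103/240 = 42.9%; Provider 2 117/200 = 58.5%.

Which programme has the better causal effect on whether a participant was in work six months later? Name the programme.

Provider 1

Within every prior employment history level Provider 1 has the higher rate, yet pooled Provider 2 does — Simpson's reversal.
Since prior employment history is a pre-existing factor (not a product of the programme) and it affects the outcome on its own, it is a confounder. The stratified rates, not the pooled rate, identify the causal effect.
Within each level — recent employment: 75.7% vs 65.1%; long-term unemployed: 36.9% vs 22.6% — Provider 1 is higher every time.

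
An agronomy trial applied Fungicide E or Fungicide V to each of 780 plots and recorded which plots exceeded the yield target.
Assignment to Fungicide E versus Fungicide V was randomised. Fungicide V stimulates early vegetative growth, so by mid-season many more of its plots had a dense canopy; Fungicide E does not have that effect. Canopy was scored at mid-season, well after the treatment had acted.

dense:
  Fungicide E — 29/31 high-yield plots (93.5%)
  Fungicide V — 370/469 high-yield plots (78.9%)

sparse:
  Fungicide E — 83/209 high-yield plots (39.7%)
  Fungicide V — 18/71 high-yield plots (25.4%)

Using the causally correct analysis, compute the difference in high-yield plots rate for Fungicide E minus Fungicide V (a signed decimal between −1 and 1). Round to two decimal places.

-0.25

Mid-season canopy here is a post-treatment variable shaped by the fungicide; conditioning on it would introduce bias rather than remove it. The overall comparison is the causal one.
The causal difference is the pooled difference: 0.467 − 0.719 = -0.252.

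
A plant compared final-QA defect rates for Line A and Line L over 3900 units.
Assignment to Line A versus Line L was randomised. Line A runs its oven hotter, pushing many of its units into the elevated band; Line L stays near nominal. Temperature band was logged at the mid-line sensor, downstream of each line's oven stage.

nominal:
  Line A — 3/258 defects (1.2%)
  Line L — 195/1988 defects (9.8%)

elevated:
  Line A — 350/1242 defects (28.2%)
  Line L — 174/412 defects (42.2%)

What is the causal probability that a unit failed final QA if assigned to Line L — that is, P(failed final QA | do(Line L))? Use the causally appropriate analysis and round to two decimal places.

Within every in-process temperature band level Line A has the lower rate, yet pooled Line L does — Simpson's reversal.
In-process temperature band here is a post-treatment variable shaped by the line; conditioning on it would introduce bias rather than remove it. The overall comparison is the causal one.
So P(outcome | do(Line L)) is just the pooled rate for Line L: 369/2400 = 0.154.

0.15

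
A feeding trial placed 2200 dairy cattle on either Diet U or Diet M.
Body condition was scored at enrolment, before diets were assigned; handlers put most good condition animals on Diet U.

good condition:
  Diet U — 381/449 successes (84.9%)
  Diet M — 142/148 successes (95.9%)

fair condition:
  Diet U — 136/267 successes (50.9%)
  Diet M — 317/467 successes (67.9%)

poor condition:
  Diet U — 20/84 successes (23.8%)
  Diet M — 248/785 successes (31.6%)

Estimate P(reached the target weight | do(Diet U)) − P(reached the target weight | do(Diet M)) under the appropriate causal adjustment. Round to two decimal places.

-0.12

The starting body condition-specific comparison favours Diet M throughout, but the pooled figures favour Diet U. The question is whether to condition on starting body condition.
The imbalance in starting body condition arose from how dairy cattle were allocated, not from anything the diet did; and starting body condition independently affects the outcome. The pooled gap is confounded — condition on starting body condition.
Adjusting over the population distribution of starting body condition: 0.271·(0.849−0.959) + 0.334·(0.509−0.679) + 0.395·(0.238−0.316) = -0.117.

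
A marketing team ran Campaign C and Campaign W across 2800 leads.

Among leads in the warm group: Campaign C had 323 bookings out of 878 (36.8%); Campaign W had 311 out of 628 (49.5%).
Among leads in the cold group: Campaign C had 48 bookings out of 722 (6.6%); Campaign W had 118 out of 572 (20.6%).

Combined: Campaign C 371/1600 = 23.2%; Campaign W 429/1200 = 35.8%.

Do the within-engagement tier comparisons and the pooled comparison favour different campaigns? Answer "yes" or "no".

Within each engagement tier level (warm 36.8% vs 49.5%; cold 6.6% vs 20.6%), Campaign W has the higher rate every time. Pooled: 23.2% vs 35.8% — Campaign W has the higher rate overall. They agree.

no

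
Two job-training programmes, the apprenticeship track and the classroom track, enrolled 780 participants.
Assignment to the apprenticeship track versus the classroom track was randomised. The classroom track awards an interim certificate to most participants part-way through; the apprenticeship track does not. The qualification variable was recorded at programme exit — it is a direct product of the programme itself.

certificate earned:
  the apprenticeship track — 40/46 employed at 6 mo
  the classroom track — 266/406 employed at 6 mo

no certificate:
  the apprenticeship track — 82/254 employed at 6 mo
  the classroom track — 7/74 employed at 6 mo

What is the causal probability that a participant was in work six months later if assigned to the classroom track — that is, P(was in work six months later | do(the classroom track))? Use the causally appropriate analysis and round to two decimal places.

Because the programme influences qualification attained during the programme, qualification attained during the programme is a post-treatment mediator, not a confounder. Stratifying on it would bias the estimate; the causal effect is the crude pooled difference.
So P(outcome | do(the classroom track)) is just the pooled rate for the classroom track: 273/480 = 0.569.

0.57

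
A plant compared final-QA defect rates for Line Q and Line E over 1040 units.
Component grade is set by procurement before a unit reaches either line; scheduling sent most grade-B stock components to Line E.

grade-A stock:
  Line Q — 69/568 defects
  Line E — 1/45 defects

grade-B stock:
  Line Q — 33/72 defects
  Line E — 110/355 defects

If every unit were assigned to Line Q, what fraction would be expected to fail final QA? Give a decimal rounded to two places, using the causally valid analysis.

Within every component grade level Line E has the lower rate, yet pooled Line Q does — Simpson's reversal.
Component grade differs across lines for reasons unrelated to any effect of the line itself, and it separately predicts the outcome — a classic confounder. We must compare within component grade levels.
Standardising Line Q to the population component grade mix: 0.589·69/568 + 0.411·33/72 = 0.260.

0.26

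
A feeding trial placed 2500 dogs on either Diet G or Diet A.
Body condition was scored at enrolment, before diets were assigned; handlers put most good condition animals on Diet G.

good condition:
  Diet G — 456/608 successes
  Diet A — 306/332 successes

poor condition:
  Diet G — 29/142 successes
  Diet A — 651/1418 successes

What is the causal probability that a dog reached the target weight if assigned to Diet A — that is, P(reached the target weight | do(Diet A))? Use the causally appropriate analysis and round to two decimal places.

0.63

The stratified and pooled comparisons disagree (Diet A wins within each starting body condition; Diet G wins overall), so the answer turns on the causal role of starting body condition.
Starting body condition satisfies the back-door criterion: it is not a descendant of the diet, and it blocks the spurious path from diet to outcome. Adjusting for it (i.e., using the within-starting body condition rates) gives the causal effect.
Standardising Diet A to the population starting body condition mix: 0.376·306/332 + 0.624·651/1418 = 0.633.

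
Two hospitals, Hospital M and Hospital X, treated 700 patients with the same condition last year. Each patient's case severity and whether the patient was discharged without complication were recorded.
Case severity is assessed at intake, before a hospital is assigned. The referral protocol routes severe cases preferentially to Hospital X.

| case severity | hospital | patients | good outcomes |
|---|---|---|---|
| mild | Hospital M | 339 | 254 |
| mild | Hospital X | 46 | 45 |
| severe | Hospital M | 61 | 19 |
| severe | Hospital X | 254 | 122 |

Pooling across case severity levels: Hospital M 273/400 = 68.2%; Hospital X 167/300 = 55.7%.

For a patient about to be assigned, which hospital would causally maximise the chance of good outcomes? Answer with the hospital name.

Hospital X

Hospital X is higher inside every case severity stratum but Hospital M is higher in aggregate. Whether to stratify depends on how case severity relates to the hospital.
Here case severity is a common cause — it drives both which hospital a case falls under and the outcome. The crude comparison mixes populations; the stratum-specific rates are the causally relevant ones.
Within each level — mild: 74.9% vs 97.8%; severe: 31.1% vs 48.0% — Hospital X is higher every time.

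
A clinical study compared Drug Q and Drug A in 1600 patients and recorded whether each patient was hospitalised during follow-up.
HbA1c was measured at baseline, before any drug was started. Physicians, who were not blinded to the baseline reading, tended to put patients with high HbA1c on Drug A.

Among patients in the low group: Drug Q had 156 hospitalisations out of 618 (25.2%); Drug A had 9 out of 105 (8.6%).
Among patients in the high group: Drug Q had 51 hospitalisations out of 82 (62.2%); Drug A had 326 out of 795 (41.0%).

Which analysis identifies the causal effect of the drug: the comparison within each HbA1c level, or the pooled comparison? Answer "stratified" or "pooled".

Drug A is lower inside every HbA1c stratum but Drug Q is lower in aggregate. Whether to stratify depends on how HbA1c relates to the drug.
The imbalance in HbA1c arose from how patients were allocated, not from anything the drug did; and HbA1c independently affects the outcome. The pooled gap is confounded — condition on HbA1c.
Within each level — low: 25.2% vs 8.6%; high: 62.2% vs 41.0% — Drug A is lower every time.

stratified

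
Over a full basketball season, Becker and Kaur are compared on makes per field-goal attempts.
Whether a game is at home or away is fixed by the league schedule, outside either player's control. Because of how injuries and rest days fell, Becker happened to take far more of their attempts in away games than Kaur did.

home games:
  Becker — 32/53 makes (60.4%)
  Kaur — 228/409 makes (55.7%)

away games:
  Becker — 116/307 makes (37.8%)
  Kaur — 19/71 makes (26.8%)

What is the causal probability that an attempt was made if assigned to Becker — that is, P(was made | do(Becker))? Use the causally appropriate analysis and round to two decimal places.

Within every game venue level Becker has the higher rate, yet pooled Kaur does — Simpson's reversal.
Since game venue is a pre-existing factor (not a product of the player) and it affects the outcome on its own, it is a confounder. The stratified rates, not the pooled rate, identify the causal effect.
Standardising Becker to the population game venue mix: 0.550·32/53 + 0.450·116/307 = 0.502.

0.50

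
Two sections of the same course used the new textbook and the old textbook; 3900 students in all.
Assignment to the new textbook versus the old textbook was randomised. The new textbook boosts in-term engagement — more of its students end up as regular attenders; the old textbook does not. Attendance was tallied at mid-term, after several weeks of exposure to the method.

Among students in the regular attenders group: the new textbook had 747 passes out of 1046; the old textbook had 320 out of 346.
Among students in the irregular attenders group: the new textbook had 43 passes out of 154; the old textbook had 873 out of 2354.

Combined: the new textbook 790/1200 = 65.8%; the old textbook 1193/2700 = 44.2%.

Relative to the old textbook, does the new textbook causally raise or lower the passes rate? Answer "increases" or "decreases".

Mid-term attendance here is a post-treatment variable shaped by the teaching method; conditioning on it would introduce bias rather than remove it. The overall comparison is the causal one.
Pooled: the new textbook 65.8% vs the old textbook 44.2%; the new textbook is higher overall.

increases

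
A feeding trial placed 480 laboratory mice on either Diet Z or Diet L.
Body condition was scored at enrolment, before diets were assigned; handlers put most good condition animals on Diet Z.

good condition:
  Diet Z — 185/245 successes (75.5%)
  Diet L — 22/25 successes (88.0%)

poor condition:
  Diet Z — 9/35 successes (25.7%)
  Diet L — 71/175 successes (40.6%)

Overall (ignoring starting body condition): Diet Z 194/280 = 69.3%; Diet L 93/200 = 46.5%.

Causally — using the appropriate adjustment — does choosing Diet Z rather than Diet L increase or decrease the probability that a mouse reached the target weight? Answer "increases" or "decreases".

Starting body condition satisfies the back-door criterion: it is not a descendant of the diet, and it blocks the spurious path from diet to outcome. Adjusting for it (i.e., using the within-starting body condition rates) gives the causal effect.
Within each level — good condition: 75.5% vs 88.0%; poor condition: 25.7% vs 40.6% — Diet L is higher every time.

decreases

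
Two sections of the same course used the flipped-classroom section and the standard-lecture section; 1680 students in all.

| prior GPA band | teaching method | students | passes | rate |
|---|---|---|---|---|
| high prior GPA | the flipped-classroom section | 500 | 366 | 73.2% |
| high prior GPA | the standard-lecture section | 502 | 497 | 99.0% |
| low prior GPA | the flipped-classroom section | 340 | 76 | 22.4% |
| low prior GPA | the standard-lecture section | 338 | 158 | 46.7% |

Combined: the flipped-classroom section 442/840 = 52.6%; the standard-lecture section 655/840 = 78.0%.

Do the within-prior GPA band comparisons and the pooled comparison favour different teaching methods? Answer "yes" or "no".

Within each prior GPA band level (high prior GPA 73.2% vs 99.0%; low prior GPA 22.4% vs 46.7%), the standard-lecture section has the higher rate every time. Pooled: 52.6% vs 78.0% — the standard-lecture section has the higher rate overall. They agree.

no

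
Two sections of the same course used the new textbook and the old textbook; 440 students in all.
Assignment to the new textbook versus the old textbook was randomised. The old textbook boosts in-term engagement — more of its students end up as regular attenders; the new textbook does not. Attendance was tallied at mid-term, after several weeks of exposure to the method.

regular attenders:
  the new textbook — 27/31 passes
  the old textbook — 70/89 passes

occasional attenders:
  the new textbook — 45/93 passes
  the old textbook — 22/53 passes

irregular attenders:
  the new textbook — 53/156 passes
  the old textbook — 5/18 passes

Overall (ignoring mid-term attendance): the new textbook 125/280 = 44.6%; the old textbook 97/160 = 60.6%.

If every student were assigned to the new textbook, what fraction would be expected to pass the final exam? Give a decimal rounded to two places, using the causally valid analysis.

0.45

Mid-term attendance is downstream of the teaching method. One should not condition on a consequence of treatment, so the overall rates are the right comparison.
So P(outcome | do(the new textbook)) is just the pooled rate for the new textbook: 125/280 = 0.446.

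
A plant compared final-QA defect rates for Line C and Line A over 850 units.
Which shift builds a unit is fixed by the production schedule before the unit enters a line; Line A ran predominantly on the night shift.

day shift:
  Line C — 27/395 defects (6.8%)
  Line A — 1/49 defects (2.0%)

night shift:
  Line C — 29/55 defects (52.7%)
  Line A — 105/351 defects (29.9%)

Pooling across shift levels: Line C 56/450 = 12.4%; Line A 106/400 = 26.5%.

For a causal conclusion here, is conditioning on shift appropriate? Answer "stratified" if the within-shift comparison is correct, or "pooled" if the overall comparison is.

Shift differs across lines for reasons unrelated to any effect of the line itself, and it separately predicts the outcome — a classic confounder. We must compare within shift levels.
Within each level — day shift: 6.8% vs 2.0%; night shift: 52.7% vs 29.9% — Line A is lower every time.

stratified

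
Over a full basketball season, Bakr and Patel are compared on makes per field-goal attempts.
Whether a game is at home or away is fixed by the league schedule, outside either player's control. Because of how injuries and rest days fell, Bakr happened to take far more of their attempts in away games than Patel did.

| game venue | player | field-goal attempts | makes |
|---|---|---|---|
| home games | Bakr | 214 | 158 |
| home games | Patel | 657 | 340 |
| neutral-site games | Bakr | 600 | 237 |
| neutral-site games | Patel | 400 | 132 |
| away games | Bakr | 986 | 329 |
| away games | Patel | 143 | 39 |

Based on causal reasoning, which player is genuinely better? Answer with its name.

The game venue-specific comparison favours Bakr throughout, but the pooled figures favour Patel. The question is whether to condition on game venue.
The imbalance in game venue arose from how field-goal attempts were allocated, not from anything the player did; and game venue independently affects the outcome. The pooled gap is confounded — condition on game venue.
Within each level — home games: 73.8% vs 51.8%; neutral-site games: 39.5% vs 33.0%; away games: 33.4% vs 27.3% — Bakr is higher every time.

Bakr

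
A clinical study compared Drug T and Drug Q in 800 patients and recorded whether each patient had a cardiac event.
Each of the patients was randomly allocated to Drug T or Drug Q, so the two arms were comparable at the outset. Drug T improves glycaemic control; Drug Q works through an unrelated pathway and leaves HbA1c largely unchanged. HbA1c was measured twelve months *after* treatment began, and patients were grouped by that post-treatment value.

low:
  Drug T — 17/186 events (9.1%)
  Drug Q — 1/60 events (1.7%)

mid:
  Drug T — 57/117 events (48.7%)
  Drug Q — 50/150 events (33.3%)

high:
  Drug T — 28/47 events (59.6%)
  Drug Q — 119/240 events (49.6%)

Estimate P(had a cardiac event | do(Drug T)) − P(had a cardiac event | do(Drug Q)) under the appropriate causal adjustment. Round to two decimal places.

The HbA1c-specific comparison favours Drug Q throughout, but the pooled figures favour Drug T. The question is whether to condition on HbA1c.
HbA1c is recorded after the drug and is itself shifted by it — it sits on the causal path from drug to outcome. Conditioning on a mediator would strip out part of the effect we want; the pooled comparison gives the total causal effect.
The causal difference is the pooled difference: 0.291 − 0.378 = -0.086.

-0.09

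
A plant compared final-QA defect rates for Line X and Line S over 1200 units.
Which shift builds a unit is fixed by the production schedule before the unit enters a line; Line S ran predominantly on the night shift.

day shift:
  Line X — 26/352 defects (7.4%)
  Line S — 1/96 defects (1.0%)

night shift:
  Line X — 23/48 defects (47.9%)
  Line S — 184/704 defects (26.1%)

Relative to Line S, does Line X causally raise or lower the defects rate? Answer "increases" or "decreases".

increases

The imbalance in shift arose from how units were allocated, not from anything the line did; and shift independently affects the outcome. The pooled gap is confounded — condition on shift.
Within each level — day shift: 7.4% vs 1.0%; night shift: 47.9% vs 26.1% — Line S is lower every time.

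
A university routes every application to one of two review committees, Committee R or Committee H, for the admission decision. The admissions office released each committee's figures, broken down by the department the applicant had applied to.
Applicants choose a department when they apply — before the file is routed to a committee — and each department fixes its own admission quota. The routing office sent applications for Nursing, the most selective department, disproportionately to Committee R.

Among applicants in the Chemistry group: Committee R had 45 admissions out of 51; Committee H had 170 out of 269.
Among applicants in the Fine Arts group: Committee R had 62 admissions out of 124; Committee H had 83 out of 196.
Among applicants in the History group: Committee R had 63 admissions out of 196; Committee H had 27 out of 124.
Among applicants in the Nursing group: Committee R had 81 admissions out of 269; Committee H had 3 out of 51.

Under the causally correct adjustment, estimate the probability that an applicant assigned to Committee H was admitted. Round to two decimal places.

Department is set before the review committee has any effect — it is not caused by the review committee — and it independently drives the outcome. That makes it a confounder, so the causal comparison is within department levels.
Standardising Committee H to the population department mix: 0.250·170/269 + 0.250·83/196 + 0.250·27/124 + 0.250·3/51 = 0.333.

0.33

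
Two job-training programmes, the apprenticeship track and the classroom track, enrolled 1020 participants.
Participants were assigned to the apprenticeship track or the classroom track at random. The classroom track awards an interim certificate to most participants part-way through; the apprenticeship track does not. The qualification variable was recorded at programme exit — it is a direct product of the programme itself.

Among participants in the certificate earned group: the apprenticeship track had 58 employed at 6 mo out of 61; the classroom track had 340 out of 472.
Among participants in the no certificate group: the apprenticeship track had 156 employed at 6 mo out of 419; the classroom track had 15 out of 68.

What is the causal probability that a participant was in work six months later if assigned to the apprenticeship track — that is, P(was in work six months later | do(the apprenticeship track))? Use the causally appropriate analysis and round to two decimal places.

0.45

The distribution of qualification attained during the programme is itself part of what the programme does — it is an intermediate outcome. Holding it fixed would remove that part of the effect; the total effect is the pooled difference.
So P(outcome | do(the apprenticeship track)) is just the pooled rate for the apprenticeship track: 214/480 = 0.446.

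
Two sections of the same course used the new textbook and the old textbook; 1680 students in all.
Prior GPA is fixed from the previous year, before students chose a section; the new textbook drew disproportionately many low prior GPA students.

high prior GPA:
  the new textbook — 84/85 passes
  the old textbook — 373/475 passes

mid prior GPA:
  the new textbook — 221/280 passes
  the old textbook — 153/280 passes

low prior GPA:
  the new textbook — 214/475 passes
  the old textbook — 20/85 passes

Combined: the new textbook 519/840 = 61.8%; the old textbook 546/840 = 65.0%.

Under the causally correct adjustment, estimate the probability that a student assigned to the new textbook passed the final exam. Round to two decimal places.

0.74

The stratified and pooled comparisons disagree (the new textbook wins within each prior GPA band; the old textbook wins overall), so the answer turns on the causal role of prior GPA band.
Prior GPA band differs across teaching methods for reasons unrelated to any effect of the teaching method itself, and it separately predicts the outcome — a classic confounder. We must compare within prior GPA band levels.
Standardising the new textbook to the population prior GPA band mix: 0.333·84/85 + 0.333·221/280 + 0.333·214/475 = 0.743.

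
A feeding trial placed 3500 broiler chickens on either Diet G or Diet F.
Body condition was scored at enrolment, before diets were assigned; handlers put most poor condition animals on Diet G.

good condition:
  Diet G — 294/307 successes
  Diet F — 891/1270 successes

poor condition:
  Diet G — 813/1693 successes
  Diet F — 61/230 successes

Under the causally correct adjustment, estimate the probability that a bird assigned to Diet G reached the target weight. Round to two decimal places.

0.70

Within every starting body condition level Diet G has the higher rate, yet pooled Diet F does — Simpson's reversal.
Starting body condition satisfies the back-door criterion: it is not a descendant of the diet, and it blocks the spurious path from diet to outcome. Adjusting for it (i.e., using the within-starting body condition rates) gives the causal effect.
Standardising Diet G to the population starting body condition mix: 0.451·294/307 + 0.549·813/1693 = 0.695.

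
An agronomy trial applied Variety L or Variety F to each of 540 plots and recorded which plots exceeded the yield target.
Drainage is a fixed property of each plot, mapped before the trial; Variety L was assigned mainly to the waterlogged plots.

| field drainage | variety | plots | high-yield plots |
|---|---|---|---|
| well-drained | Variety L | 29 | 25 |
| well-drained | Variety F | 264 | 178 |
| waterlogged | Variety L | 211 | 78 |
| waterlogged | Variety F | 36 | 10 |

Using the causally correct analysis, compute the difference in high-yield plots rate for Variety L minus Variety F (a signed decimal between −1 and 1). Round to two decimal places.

Since field drainage is a pre-existing factor (not a product of the variety) and it affects the outcome on its own, it is a confounder. The stratified rates, not the pooled rate, identify the causal effect.
Adjusting over the population distribution of field drainage: 0.543·(0.862−0.674) + 0.457·(0.370−0.278) = +0.144.

+0.14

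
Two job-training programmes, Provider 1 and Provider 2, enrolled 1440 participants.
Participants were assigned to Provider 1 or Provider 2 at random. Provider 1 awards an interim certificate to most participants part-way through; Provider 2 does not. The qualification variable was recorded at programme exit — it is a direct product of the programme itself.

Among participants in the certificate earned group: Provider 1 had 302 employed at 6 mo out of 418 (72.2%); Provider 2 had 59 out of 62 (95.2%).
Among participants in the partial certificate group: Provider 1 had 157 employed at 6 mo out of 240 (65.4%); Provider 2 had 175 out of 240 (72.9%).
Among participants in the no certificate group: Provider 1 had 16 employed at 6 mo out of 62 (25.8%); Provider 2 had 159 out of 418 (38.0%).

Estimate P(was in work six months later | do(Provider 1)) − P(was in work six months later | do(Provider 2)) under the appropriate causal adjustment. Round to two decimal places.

+0.11

Qualification attained during the programme lies on the pathway programme → qualification attained during the programme → outcome, so adjusting for it blocks the indirect effect. For the total causal effect of programme, use the unadjusted pooled rates.
The causal difference is the pooled difference: 0.660 − 0.546 = +0.114.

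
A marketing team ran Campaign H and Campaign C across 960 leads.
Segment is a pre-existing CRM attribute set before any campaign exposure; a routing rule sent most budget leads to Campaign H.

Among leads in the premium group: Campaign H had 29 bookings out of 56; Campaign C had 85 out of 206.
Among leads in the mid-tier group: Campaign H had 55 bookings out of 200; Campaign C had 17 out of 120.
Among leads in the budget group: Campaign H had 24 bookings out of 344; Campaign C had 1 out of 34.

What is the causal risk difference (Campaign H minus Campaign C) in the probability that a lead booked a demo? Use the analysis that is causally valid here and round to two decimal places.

+0.09

Here customer segment is a common cause — it drives both which campaign a case falls under and the outcome. The crude comparison mixes populations; the stratum-specific rates are the causally relevant ones.
Adjusting over the population distribution of customer segment: 0.273·(0.518−0.413) + 0.333·(0.275−0.142) + 0.394·(0.070−0.029) = +0.089.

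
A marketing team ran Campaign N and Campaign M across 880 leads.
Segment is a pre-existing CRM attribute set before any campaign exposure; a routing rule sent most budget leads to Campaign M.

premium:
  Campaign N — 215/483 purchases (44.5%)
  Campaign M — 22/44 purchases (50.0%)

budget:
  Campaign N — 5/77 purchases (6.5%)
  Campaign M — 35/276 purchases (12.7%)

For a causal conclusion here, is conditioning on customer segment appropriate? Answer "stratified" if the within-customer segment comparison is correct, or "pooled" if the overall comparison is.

Customer segment satisfies the back-door criterion: it is not a descendant of the campaign, and it blocks the spurious path from campaign to outcome. Adjusting for it (i.e., using the within-customer segment rates) gives the causal effect.
Within each level — premium: 44.5% vs 50.0%; budget: 6.5% vs 12.7% — Campaign M is higher every time.

stratified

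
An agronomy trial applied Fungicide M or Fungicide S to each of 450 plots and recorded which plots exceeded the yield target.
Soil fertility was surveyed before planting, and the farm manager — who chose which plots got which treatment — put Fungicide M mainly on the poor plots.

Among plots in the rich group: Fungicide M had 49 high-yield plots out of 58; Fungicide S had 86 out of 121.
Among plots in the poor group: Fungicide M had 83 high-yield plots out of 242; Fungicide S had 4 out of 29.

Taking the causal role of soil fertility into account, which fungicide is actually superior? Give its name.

The stratified and pooled comparisons disagree (Fungicide M wins within each soil fertility; Fungicide S wins overall), so the answer turns on the causal role of soil fertility.
The imbalance in soil fertility arose from how plots were allocated, not from anything the fungicide did; and soil fertility independently affects the outcome. The pooled gap is confounded — condition on soil fertility.
Within each level — rich: 84.5% vs 71.1%; poor: 34.3% vs 13.8% — Fungicide M is higher every time.

Fungicide M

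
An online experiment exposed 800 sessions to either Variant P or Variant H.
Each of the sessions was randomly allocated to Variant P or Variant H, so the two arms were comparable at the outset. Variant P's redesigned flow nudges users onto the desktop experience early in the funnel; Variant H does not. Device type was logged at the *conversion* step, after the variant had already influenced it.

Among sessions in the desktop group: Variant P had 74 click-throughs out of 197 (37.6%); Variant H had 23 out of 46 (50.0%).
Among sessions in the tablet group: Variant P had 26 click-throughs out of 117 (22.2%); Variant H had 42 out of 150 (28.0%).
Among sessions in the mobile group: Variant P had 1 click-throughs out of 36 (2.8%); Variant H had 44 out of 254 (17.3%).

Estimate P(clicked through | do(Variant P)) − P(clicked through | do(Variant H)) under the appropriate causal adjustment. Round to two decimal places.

The stratified and pooled comparisons disagree (Variant H wins within each device type; Variant P wins overall), so the answer turns on the causal role of device type.
Device type here is a post-treatment variable shaped by the variant; conditioning on it would introduce bias rather than remove it. The overall comparison is the causal one.
The causal difference is the pooled difference: 0.289 − 0.242 = +0.046.

+0.05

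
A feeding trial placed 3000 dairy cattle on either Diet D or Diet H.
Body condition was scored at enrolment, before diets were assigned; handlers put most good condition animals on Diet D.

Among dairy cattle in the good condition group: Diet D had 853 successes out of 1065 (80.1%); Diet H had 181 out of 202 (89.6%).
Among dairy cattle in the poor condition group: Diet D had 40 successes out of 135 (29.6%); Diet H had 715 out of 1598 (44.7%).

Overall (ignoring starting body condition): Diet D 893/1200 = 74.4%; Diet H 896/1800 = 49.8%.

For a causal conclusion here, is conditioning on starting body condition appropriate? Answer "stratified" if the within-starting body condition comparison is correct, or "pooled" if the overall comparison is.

The starting body condition-specific comparison favours Diet H throughout, but the pooled figures favour Diet D. The question is whether to condition on starting body condition.
Starting body condition is set before the diet has any effect — it is not caused by the diet — and it independently drives the outcome. That makes it a confounder, so the causal comparison is within starting body condition levels.
Within each level — good condition: 80.1% vs 89.6%; poor condition: 29.6% vs 44.7% — Diet H is higher every time.

stratified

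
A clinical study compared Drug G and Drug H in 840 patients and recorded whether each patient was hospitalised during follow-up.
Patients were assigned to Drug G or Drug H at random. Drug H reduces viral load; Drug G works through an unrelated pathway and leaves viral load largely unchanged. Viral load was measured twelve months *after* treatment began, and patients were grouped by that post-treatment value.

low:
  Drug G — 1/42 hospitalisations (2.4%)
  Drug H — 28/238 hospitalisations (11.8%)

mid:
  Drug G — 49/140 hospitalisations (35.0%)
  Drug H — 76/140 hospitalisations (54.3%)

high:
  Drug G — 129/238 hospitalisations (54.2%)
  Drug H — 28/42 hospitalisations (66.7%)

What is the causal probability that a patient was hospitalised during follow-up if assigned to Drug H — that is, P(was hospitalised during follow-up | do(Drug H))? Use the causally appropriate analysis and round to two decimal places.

0.31

The distribution of viral load is itself part of what the drug does — it is an intermediate outcome. Holding it fixed would remove that part of the effect; the total effect is the pooled difference.
So P(outcome | do(Drug H)) is just the pooled rate for Drug H: 132/420 = 0.314.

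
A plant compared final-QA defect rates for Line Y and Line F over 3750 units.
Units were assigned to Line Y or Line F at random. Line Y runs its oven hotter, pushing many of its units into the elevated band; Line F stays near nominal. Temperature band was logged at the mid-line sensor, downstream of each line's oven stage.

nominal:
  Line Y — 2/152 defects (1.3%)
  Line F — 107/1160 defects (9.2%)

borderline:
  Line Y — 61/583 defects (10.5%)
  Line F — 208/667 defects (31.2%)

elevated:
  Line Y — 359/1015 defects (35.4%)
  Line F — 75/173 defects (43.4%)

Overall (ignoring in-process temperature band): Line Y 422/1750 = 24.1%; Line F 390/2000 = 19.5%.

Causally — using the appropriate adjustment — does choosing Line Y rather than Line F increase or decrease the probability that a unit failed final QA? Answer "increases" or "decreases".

increases

In-process temperature band lies on the pathway line → in-process temperature band → outcome, so adjusting for it blocks the indirect effect. For the total causal effect of line, use the unadjusted pooled rates.
Pooled: Line Y 24.1% vs Line F 19.5%; Line F is lower overall.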